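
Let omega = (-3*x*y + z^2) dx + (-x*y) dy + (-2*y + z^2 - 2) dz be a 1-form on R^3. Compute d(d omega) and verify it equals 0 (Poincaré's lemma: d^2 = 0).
d(d omega) = 0

Step 1: d omega = sum_{i<j} (∂f_j/∂x_i - ∂f_i/∂x_j) dx_i ∧ dx_j:
  coeff of dx ∧ dy: 3*x - y
  coeff of dx ∧ dz: -2*z
  coeff of dy ∧ dz: -2
Step 2: Apply d again to each 2-form coefficient. The only possible 3-form in R^3 is dx ∧ dy ∧ dz, with coefficient
  ∂(coeff of dy∧dz)/∂x - ∂(coeff of dx∧dz)/∂y + ∂(coeff of dx∧dy)/∂z
  = ∂/∂x (-2) - ∂/∂y (-2*z) + ∂/∂z (3*x - y).
Each of these terms simplifies to sums of mixed partials that cancel in pairs. The result is 0 (by equality of mixed partials for smooth functions — Schwarz / Clairaut).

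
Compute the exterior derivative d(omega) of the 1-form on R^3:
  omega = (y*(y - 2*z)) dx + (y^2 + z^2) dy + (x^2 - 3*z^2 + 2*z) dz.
d(omega) = (-2*y + 2*z) dx ∧ dy + (2*x + 2*y) dx ∧ dz + (-2*z) dy ∧ dz

For a 1-form omega = sum_i f_i dx_i, the exterior derivative is
  d(omega) = sum_{i < j} (∂f_j/∂x_i - ∂f_i/∂x_j) dx_i ∧ dx_j.
  coefficient of dx ∧ dy: ∂f_2/∂x - ∂f_1/∂y = ∂(y^2 + z^2)/∂x - ∂(y*(y - 2*z))/∂y = -2*y + 2*z
  coefficient of dx ∧ dz: ∂f_3/∂x - ∂f_1/∂z = ∂(x^2 - 3*z^2 + 2*z)/∂x - ∂(y*(y - 2*z))/∂z = 2*x + 2*y
  coefficient of dy ∧ dz: ∂f_3/∂y - ∂f_2/∂z = ∂(x^2 - 3*z^2 + 2*z)/∂y - ∂(y^2 + z^2)/∂z = -2*z
Assembling: d(omega) = (-2*y + 2*z) dx ∧ dy + (2*x + 2*y) dx ∧ dz + (-2*z) dy ∧ dz.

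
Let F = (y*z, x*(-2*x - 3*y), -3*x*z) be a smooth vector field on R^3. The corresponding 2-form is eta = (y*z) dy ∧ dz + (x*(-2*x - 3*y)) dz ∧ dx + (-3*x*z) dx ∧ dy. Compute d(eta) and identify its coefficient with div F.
d(eta) = (-6*x) dx ∧ dy ∧ dz; div F = -6*x

For a 2-form in R^3 of the form above, applying d gives a 3-form with coefficient ∂P/∂x + ∂Q/∂y + ∂R/∂z:
  ∂P/∂x = 0
  ∂Q/∂y = -3*x
  ∂R/∂z = -3*x
Sum = -6*x, which is exactly div F.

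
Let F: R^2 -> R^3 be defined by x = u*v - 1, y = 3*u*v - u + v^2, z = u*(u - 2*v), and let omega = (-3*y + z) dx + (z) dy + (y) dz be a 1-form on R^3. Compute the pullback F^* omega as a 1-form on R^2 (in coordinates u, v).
F^* omega = (10*u^2*v - 3*u^2 - 21*u*v^2 + 7*u*v - 5*v^3) du + (u*(4*u^2 - 21*u*v + 5*u - 9*v^2)) dv

Using F^*(f dg) = (f ∘ F) d(g ∘ F), substitute each coordinate x_i by F_i(u, v) in f_i, and replace dx_i by d F_i = (∂F_i/∂u) du + (∂F_i/∂v) dv.
  For the x component: f_1(F) = u^2 - 11*u*v + 3*u - 3*v^2; d F_1 = (v) du + (u) dv
  For the y component: f_2(F) = u*(u - 2*v); d F_2 = (3*v - 1) du + (3*u + 2*v) dv
  For the z component: f_3(F) = 3*u*v - u + v^2; d F_3 = (2*u - 2*v) du + (-2*u) dv
Combining and collecting du, dv coefficients:
  coeff of du: 10*u^2*v - 3*u^2 - 21*u*v^2 + 7*u*v - 5*v^3
  coeff of dv: u*(4*u^2 - 21*u*v + 5*u - 9*v^2)
F^* omega = (10*u^2*v - 3*u^2 - 21*u*v^2 + 7*u*v - 5*v^3) du + (u*(4*u^2 - 21*u*v + 5*u - 9*v^2)) dv.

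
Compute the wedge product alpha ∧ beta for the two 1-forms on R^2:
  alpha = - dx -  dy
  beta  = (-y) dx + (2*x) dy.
alpha ∧ beta = (-2*x - y) dx ∧ dy

Distribute the wedge, using dx_i ∧ dx_j = -dx_j ∧ dx_i and dx_i ∧ dx_i = 0. For each pair (i, j) with i < j, the coefficient of dx_i ∧ dx_j in alpha ∧ beta is (alpha_i * beta_j - alpha_j * beta_i). Collecting: alpha ∧ beta = (-2*x - y) dx ∧ dy.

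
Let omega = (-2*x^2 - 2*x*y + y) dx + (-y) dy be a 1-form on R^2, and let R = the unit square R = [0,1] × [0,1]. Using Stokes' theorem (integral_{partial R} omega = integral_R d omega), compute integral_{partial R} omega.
integral_(partial R) omega = 0

Stokes: integral_partial_R omega = integral_R d omega with d omega = (∂Q/∂x - ∂P/∂y) dx ∧ dy.
  ∂Q/∂x = 0
  ∂P/∂y = 1 - 2*x
  integrand = ∂Q/∂x - ∂P/∂y = 2*x - 1.
Integrating over R: integral_0^1 integral_0^1 (2*x - 1) dx dy = 0.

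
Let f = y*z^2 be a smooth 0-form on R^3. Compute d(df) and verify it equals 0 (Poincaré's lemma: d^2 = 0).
d(df) = 0

Step 1: df = sum_i (∂f/∂x_i) dx_i = (0) dx + (z^2) dy + (2*y*z) dz.
Step 2: Apply d again. Using the 1-form formula, the coefficient of dx ∧ dy in d(df) is ∂^2 f/∂x ∂y - ∂^2 f/∂y ∂x = (0) - (0) = 0 (equality of mixed partials for smooth f).
Similarly for dx ∧ dz and dy ∧ dz — all coefficients vanish. So d(df) = 0.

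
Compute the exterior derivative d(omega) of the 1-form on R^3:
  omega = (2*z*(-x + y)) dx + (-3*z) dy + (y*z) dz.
d(omega) = (-2*z) dx ∧ dy + (2*x - 2*y) dx ∧ dz + (z + 3) dy ∧ dz

For a 1-form omega = sum_i f_i dx_i, the exterior derivative is
  d(omega) = sum_{i < j} (∂f_j/∂x_i - ∂f_i/∂x_j) dx_i ∧ dx_j.
  coefficient of dx ∧ dy: ∂f_2/∂x - ∂f_1/∂y = ∂(-3*z)/∂x - ∂(2*z*(-x + y))/∂y = -2*z
  coefficient of dx ∧ dz: ∂f_3/∂x - ∂f_1/∂z = ∂(y*z)/∂x - ∂(2*z*(-x + y))/∂z = 2*x - 2*y
  coefficient of dy ∧ dz: ∂f_3/∂y - ∂f_2/∂z = ∂(y*z)/∂y - ∂(-3*z)/∂z = z + 3
Assembling: d(omega) = (-2*z) dx ∧ dy + (2*x - 2*y) dx ∧ dz + (z + 3) dy ∧ dz.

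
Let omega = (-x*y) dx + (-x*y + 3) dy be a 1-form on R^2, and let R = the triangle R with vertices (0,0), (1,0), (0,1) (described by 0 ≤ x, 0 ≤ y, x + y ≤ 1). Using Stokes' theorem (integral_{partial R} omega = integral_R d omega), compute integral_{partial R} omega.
integral_(partial R) omega = 0

Stokes: integral_partial_R omega = integral_R d omega with d omega = (∂Q/∂x - ∂P/∂y) dx ∧ dy.
  ∂Q/∂x = -y
  ∂P/∂y = -x
  integrand = ∂Q/∂x - ∂P/∂y = x - y.
Integrating over R: integral_0^1 integral_0^{1-x} (x - y) dy dx = 0.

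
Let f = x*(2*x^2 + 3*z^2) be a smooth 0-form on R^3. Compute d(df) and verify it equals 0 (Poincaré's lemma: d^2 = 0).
d(df) = 0

Step 1: df = sum_i (∂f/∂x_i) dx_i = (6*x^2 + 3*z^2) dx + (0) dy + (6*x*z) dz.
Step 2: Apply d again. Using the 1-form formula, the coefficient of dx ∧ dy in d(df) is ∂^2 f/∂x ∂y - ∂^2 f/∂y ∂x = (0) - (0) = 0 (equality of mixed partials for smooth f).
Similarly for dx ∧ dz and dy ∧ dz — all coefficients vanish. So d(df) = 0.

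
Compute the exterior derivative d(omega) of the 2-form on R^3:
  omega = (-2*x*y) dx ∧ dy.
d(omega) = 0

For a 2-form omega = sum_{i<j} g_{ij} dx_i ∧ dx_j, the exterior derivative is
  d(omega) = sum_{i<j} d(g_{ij}) ∧ dx_i ∧ dx_j = sum_{i<j, k} (∂g_{ij}/∂x_k) dx_k ∧ dx_i ∧ dx_j.
Expand each term, using dx_k ∧ dx_i ∧ dx_j = sgn(permutation) dx_{(a)} ∧ dx_{(b)} ∧ dx_{(c)} with (a < b < c) sorted:

Collecting like 3-forms: d(omega) = 0.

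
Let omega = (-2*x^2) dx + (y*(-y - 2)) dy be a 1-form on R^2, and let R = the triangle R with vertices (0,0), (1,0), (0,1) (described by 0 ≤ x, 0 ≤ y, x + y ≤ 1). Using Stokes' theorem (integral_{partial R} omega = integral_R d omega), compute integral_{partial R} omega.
integral_(partial R) omega = 0

Stokes: integral_partial_R omega = integral_R d omega with d omega = (∂Q/∂x - ∂P/∂y) dx ∧ dy.
  ∂Q/∂x = 0
  ∂P/∂y = 0
  integrand = ∂Q/∂x - ∂P/∂y = 0.
Integrating over R: integral_0^1 integral_0^{1-x} (0) dy dx = 0.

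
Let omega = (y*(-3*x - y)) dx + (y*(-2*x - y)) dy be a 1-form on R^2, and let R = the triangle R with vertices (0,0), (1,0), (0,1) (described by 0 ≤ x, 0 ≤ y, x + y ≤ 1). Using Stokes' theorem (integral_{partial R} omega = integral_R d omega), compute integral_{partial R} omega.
integral_(partial R) omega = 1/2

Stokes: integral_partial_R omega = integral_R d omega with d omega = (∂Q/∂x - ∂P/∂y) dx ∧ dy.
  ∂Q/∂x = -2*y
  ∂P/∂y = -3*x - 2*y
  integrand = ∂Q/∂x - ∂P/∂y = 3*x.
Integrating over R: integral_0^1 integral_0^{1-x} (3*x) dy dx = 1/2.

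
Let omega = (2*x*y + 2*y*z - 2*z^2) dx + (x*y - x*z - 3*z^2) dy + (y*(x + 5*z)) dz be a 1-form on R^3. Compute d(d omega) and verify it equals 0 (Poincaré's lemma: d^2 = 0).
d(d omega) = 0

Step 1: d omega = sum_{i<j} (∂f_j/∂x_i - ∂f_i/∂x_j) dx_i ∧ dx_j:
  coeff of dx ∧ dy: -2*x + y - 3*z
  coeff of dx ∧ dz: -y + 4*z
  coeff of dy ∧ dz: 2*x + 11*z
Step 2: Apply d again to each 2-form coefficient. The only possible 3-form in R^3 is dx ∧ dy ∧ dz, with coefficient
  ∂(coeff of dy∧dz)/∂x - ∂(coeff of dx∧dz)/∂y + ∂(coeff of dx∧dy)/∂z
  = ∂/∂x (2*x + 11*z) - ∂/∂y (-y + 4*z) + ∂/∂z (-2*x + y - 3*z).
Each of these terms simplifies to sums of mixed partials that cancel in pairs. The result is 0 (by equality of mixed partials for smooth functions — Schwarz / Clairaut).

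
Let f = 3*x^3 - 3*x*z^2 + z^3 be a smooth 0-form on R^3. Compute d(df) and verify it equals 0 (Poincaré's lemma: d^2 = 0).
d(df) = 0

Step 1: df = sum_i (∂f/∂x_i) dx_i = (9*x^2 - 3*z^2) dx + (0) dy + (3*z*(-2*x + z)) dz.
Step 2: Apply d again. Using the 1-form formula, the coefficient of dx ∧ dy in d(df) is ∂^2 f/∂x ∂y - ∂^2 f/∂y ∂x = (0) - (0) = 0 (equality of mixed partials for smooth f).
Similarly for dx ∧ dz and dy ∧ dz — all coefficients vanish. So d(df) = 0.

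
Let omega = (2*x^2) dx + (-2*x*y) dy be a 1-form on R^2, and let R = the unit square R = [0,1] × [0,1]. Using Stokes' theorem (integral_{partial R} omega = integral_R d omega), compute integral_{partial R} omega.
integral_(partial R) omega = -1

Stokes: integral_partial_R omega = integral_R d omega with d omega = (∂Q/∂x - ∂P/∂y) dx ∧ dy.
  ∂Q/∂x = -2*y
  ∂P/∂y = 0
  integrand = ∂Q/∂x - ∂P/∂y = -2*y.
Integrating over R: integral_0^1 integral_0^1 (-2*y) dx dy = -1.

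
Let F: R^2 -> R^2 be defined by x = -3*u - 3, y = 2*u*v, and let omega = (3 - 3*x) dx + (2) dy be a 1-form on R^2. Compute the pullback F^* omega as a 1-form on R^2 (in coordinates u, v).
F^* omega = (-27*u + 4*v - 36) du + (4*u) dv

Using F^*(f dg) = (f ∘ F) d(g ∘ F), substitute each coordinate x_i by F_i(u, v) in f_i, and replace dx_i by d F_i = (∂F_i/∂u) du + (∂F_i/∂v) dv.
  For the x component: f_1(F) = 9*u + 12; d F_1 = (-3) du + (0) dv
  For the y component: f_2(F) = 2; d F_2 = (2*v) du + (2*u) dv
Combining and collecting du, dv coefficients:
  coeff of du: -27*u + 4*v - 36
  coeff of dv: 4*u
F^* omega = (-27*u + 4*v - 36) du + (4*u) dv.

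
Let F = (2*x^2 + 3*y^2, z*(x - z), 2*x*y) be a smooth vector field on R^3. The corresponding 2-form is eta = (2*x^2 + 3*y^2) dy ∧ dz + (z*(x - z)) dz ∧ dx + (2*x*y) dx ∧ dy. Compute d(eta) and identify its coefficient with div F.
d(eta) = (4*x) dx ∧ dy ∧ dz; div F = 4*x

For a 2-form in R^3 of the form above, applying d gives a 3-form with coefficient ∂P/∂x + ∂Q/∂y + ∂R/∂z:
  ∂P/∂x = 4*x
  ∂Q/∂y = 0
  ∂R/∂z = 0
Sum = 4*x, which is exactly div F.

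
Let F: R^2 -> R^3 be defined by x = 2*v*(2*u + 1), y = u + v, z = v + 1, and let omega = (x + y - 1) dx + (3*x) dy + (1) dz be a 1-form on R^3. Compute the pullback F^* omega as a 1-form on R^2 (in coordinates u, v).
F^* omega = (2*v*(8*u*v + 8*u + 6*v + 1)) du + (16*u^2*v + 4*u^2 + 32*u*v - 2*u + 12*v - 1) dv

Using F^*(f dg) = (f ∘ F) d(g ∘ F), substitute each coordinate x_i by F_i(u, v) in f_i, and replace dx_i by d F_i = (∂F_i/∂u) du + (∂F_i/∂v) dv.
  For the x component: f_1(F) = 4*u*v + u + 3*v - 1; d F_1 = (4*v) du + (4*u + 2) dv
  For the y component: f_2(F) = 6*v*(2*u + 1); d F_2 = (1) du + (1) dv
  For the z component: f_3(F) = 1; d F_3 = (0) du + (1) dv
Combining and collecting du, dv coefficients:
  coeff of du: 2*v*(8*u*v + 8*u + 6*v + 1)
  coeff of dv: 16*u^2*v + 4*u^2 + 32*u*v - 2*u + 12*v - 1
F^* omega = (2*v*(8*u*v + 8*u + 6*v + 1)) du + (16*u^2*v + 4*u^2 + 32*u*v - 2*u + 12*v - 1) dv.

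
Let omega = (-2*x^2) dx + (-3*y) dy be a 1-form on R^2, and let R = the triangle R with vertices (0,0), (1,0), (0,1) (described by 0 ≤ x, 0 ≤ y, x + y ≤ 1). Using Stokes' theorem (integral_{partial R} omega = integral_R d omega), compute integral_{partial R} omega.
integral_(partial R) omega = 0

Stokes: integral_partial_R omega = integral_R d omega with d omega = (∂Q/∂x - ∂P/∂y) dx ∧ dy.
  ∂Q/∂x = 0
  ∂P/∂y = 0
  integrand = ∂Q/∂x - ∂P/∂y = 0.
Integrating over R: integral_0^1 integral_0^{1-x} (0) dy dx = 0.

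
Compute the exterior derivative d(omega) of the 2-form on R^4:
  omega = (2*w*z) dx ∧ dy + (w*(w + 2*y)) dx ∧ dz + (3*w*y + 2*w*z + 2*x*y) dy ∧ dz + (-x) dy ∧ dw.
d(omega) = (2*y) dx ∧ dy ∧ dz + (2*z - 1) dx ∧ dy ∧ dw + (2*w + 2*y) dx ∧ dz ∧ dw + (3*y + 2*z) dy ∧ dz ∧ dw

For a 2-form omega = sum_{i<j} g_{ij} dx_i ∧ dx_j, the exterior derivative is
  d(omega) = sum_{i<j} d(g_{ij}) ∧ dx_i ∧ dx_j = sum_{i<j, k} (∂g_{ij}/∂x_k) dx_k ∧ dx_i ∧ dx_j.
Expand each term, using dx_k ∧ dx_i ∧ dx_j = sgn(permutation) dx_{(a)} ∧ dx_{(b)} ∧ dx_{(c)} with (a < b < c) sorted:
  d(2*w*z) includes (∂/∂z)(2*w*z) dz = (2*w) dz, which multiplied by dx ∧ dy gives (2*w) dx ∧ dy ∧ dz
  d(2*w*z) includes (∂/∂w)(2*w*z) dw = (2*z) dw, which multiplied by dx ∧ dy gives (2*z) dx ∧ dy ∧ dw
  d(w*(w + 2*y)) includes (∂/∂y)(w*(w + 2*y)) dy = (2*w) dy, which multiplied by dx ∧ dz gives (-2*w) dx ∧ dy ∧ dz
  d(w*(w + 2*y)) includes (∂/∂w)(w*(w + 2*y)) dw = (2*w + 2*y) dw, which multiplied by dx ∧ dz gives (2*w + 2*y) dx ∧ dz ∧ dw
  d(3*w*y + 2*w*z + 2*x*y) includes (∂/∂x)(3*w*y + 2*w*z + 2*x*y) dx = (2*y) dx, which multiplied by dy ∧ dz gives (2*y) dx ∧ dy ∧ dz
  d(3*w*y + 2*w*z + 2*x*y) includes (∂/∂w)(3*w*y + 2*w*z + 2*x*y) dw = (3*y + 2*z) dw, which multiplied by dy ∧ dz gives (3*y + 2*z) dy ∧ dz ∧ dw
  d(-x) includes (∂/∂x)(-x) dx = (-1) dx, which multiplied by dy ∧ dw gives (-1) dx ∧ dy ∧ dw
Collecting like 3-forms: d(omega) = (2*y) dx ∧ dy ∧ dz + (2*z - 1) dx ∧ dy ∧ dw + (2*w + 2*y) dx ∧ dz ∧ dw + (3*y + 2*z) dy ∧ dz ∧ dw.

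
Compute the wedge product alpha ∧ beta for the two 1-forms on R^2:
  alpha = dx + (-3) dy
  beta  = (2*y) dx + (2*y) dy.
alpha ∧ beta = (8*y) dx ∧ dy

Distribute the wedge, using dx_i ∧ dx_j = -dx_j ∧ dx_i and dx_i ∧ dx_i = 0. For each pair (i, j) with i < j, the coefficient of dx_i ∧ dx_j in alpha ∧ beta is (alpha_i * beta_j - alpha_j * beta_i). Collecting: alpha ∧ beta = (8*y) dx ∧ dy.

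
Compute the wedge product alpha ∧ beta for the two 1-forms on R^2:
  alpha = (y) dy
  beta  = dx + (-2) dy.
alpha ∧ beta = (-y) dx ∧ dy

Distribute the wedge, using dx_i ∧ dx_j = -dx_j ∧ dx_i and dx_i ∧ dx_i = 0. For each pair (i, j) with i < j, the coefficient of dx_i ∧ dx_j in alpha ∧ beta is (alpha_i * beta_j - alpha_j * beta_i). Collecting: alpha ∧ beta = (-y) dx ∧ dy.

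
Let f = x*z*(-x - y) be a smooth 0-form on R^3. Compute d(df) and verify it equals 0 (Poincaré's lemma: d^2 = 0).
d(df) = 0

Step 1: df = sum_i (∂f/∂x_i) dx_i = (z*(-2*x - y)) dx + (-x*z) dy + (x*(-x - y)) dz.
Step 2: Apply d again. Using the 1-form formula, the coefficient of dx ∧ dy in d(df) is ∂^2 f/∂x ∂y - ∂^2 f/∂y ∂x = (-z) - (-z) = 0 (equality of mixed partials for smooth f).
Similarly for dx ∧ dz and dy ∧ dz — all coefficients vanish. So d(df) = 0.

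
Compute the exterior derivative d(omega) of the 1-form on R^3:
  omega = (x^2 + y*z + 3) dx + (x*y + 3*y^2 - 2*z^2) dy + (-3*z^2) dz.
d(omega) = (y - z) dx ∧ dy + (-y) dx ∧ dz + (4*z) dy ∧ dz

For a 1-form omega = sum_i f_i dx_i, the exterior derivative is
  d(omega) = sum_{i < j} (∂f_j/∂x_i - ∂f_i/∂x_j) dx_i ∧ dx_j.
  coefficient of dx ∧ dy: ∂f_2/∂x - ∂f_1/∂y = ∂(x*y + 3*y^2 - 2*z^2)/∂x - ∂(x^2 + y*z + 3)/∂y = y - z
  coefficient of dx ∧ dz: ∂f_3/∂x - ∂f_1/∂z = ∂(-3*z^2)/∂x - ∂(x^2 + y*z + 3)/∂z = -y
  coefficient of dy ∧ dz: ∂f_3/∂y - ∂f_2/∂z = ∂(-3*z^2)/∂y - ∂(x*y + 3*y^2 - 2*z^2)/∂z = 4*z
Assembling: d(omega) = (y - z) dx ∧ dy + (-y) dx ∧ dz + (4*z) dy ∧ dz.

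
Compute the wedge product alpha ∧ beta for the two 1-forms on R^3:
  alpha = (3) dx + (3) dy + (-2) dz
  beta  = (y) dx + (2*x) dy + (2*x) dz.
alpha ∧ beta = (6*x - 3*y) dx ∧ dy + (6*x + 2*y) dx ∧ dz + (10*x) dy ∧ dz

Distribute the wedge, using dx_i ∧ dx_j = -dx_j ∧ dx_i and dx_i ∧ dx_i = 0. For each pair (i, j) with i < j, the coefficient of dx_i ∧ dx_j in alpha ∧ beta is (alpha_i * beta_j - alpha_j * beta_i). Collecting: alpha ∧ beta = (6*x - 3*y) dx ∧ dy + (6*x + 2*y) dx ∧ dz + (10*x) dy ∧ dz.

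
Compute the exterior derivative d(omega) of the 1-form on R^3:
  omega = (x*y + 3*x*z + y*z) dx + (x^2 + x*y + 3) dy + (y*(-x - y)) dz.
d(omega) = (x + y - z) dx ∧ dy + (-3*x - 2*y) dx ∧ dz + (-x - 2*y) dy ∧ dz

For a 1-form omega = sum_i f_i dx_i, the exterior derivative is
  d(omega) = sum_{i < j} (∂f_j/∂x_i - ∂f_i/∂x_j) dx_i ∧ dx_j.
  coefficient of dx ∧ dy: ∂f_2/∂x - ∂f_1/∂y = ∂(x^2 + x*y + 3)/∂x - ∂(x*y + 3*x*z + y*z)/∂y = x + y - z
  coefficient of dx ∧ dz: ∂f_3/∂x - ∂f_1/∂z = ∂(y*(-x - y))/∂x - ∂(x*y + 3*x*z + y*z)/∂z = -3*x - 2*y
  coefficient of dy ∧ dz: ∂f_3/∂y - ∂f_2/∂z = ∂(y*(-x - y))/∂y - ∂(x^2 + x*y + 3)/∂z = -x - 2*y
Assembling: d(omega) = (x + y - z) dx ∧ dy + (-3*x - 2*y) dx ∧ dz + (-x - 2*y) dy ∧ dz.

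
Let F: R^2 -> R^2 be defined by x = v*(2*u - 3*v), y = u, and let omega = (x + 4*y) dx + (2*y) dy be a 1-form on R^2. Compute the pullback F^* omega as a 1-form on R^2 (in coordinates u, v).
F^* omega = (4*u*v^2 + 8*u*v + 2*u - 6*v^3) du + (4*u^2*v + 8*u^2 - 18*u*v^2 - 24*u*v + 18*v^3) dv

Using F^*(f dg) = (f ∘ F) d(g ∘ F), substitute each coordinate x_i by F_i(u, v) in f_i, and replace dx_i by d F_i = (∂F_i/∂u) du + (∂F_i/∂v) dv.
  For the x component: f_1(F) = 2*u*v + 4*u - 3*v^2; d F_1 = (2*v) du + (2*u - 6*v) dv
  For the y component: f_2(F) = 2*u; d F_2 = (1) du + (0) dv
Combining and collecting du, dv coefficients:
  coeff of du: 4*u*v^2 + 8*u*v + 2*u - 6*v^3
  coeff of dv: 4*u^2*v + 8*u^2 - 18*u*v^2 - 24*u*v + 18*v^3
F^* omega = (4*u*v^2 + 8*u*v + 2*u - 6*v^3) du + (4*u^2*v + 8*u^2 - 18*u*v^2 - 24*u*v + 18*v^3) dv.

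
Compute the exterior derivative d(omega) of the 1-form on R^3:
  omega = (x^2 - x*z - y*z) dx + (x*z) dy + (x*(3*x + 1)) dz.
d(omega) = (2*z) dx ∧ dy + (7*x + y + 1) dx ∧ dz + (-x) dy ∧ dz

For a 1-form omega = sum_i f_i dx_i, the exterior derivative is
  d(omega) = sum_{i < j} (∂f_j/∂x_i - ∂f_i/∂x_j) dx_i ∧ dx_j.
  coefficient of dx ∧ dy: ∂f_2/∂x - ∂f_1/∂y = ∂(x*z)/∂x - ∂(x^2 - x*z - y*z)/∂y = 2*z
  coefficient of dx ∧ dz: ∂f_3/∂x - ∂f_1/∂z = ∂(x*(3*x + 1))/∂x - ∂(x^2 - x*z - y*z)/∂z = 7*x + y + 1
  coefficient of dy ∧ dz: ∂f_3/∂y - ∂f_2/∂z = ∂(x*(3*x + 1))/∂y - ∂(x*z)/∂z = -x
Assembling: d(omega) = (2*z) dx ∧ dy + (7*x + y + 1) dx ∧ dz + (-x) dy ∧ dz.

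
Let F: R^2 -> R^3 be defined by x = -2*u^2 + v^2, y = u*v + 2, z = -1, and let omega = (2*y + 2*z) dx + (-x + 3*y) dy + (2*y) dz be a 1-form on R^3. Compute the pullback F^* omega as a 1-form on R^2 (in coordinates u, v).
F^* omega = (-6*u^2*v + 3*u*v^2 - 8*u - v^3 + 6*v) du + (2*u^3 + 3*u^2*v + 3*u*v^2 + 6*u + 4*v) dv

Using F^*(f dg) = (f ∘ F) d(g ∘ F), substitute each coordinate x_i by F_i(u, v) in f_i, and replace dx_i by d F_i = (∂F_i/∂u) du + (∂F_i/∂v) dv.
  For the x component: f_1(F) = 2*u*v + 2; d F_1 = (-4*u) du + (2*v) dv
  For the y component: f_2(F) = 2*u^2 + 3*u*v - v^2 + 6; d F_2 = (v) du + (u) dv
  For the z component: f_3(F) = 2*u*v + 4; d F_3 = (0) du + (0) dv
Combining and collecting du, dv coefficients:
  coeff of du: -6*u^2*v + 3*u*v^2 - 8*u - v^3 + 6*v
  coeff of dv: 2*u^3 + 3*u^2*v + 3*u*v^2 + 6*u + 4*v
F^* omega = (-6*u^2*v + 3*u*v^2 - 8*u - v^3 + 6*v) du + (2*u^3 + 3*u^2*v + 3*u*v^2 + 6*u + 4*v) dv.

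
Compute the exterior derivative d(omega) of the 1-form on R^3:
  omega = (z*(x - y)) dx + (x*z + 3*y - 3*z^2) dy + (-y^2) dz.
d(omega) = (2*z) dx ∧ dy + (-x + y) dx ∧ dz + (-x - 2*y + 6*z) dy ∧ dz

For a 1-form omega = sum_i f_i dx_i, the exterior derivative is
  d(omega) = sum_{i < j} (∂f_j/∂x_i - ∂f_i/∂x_j) dx_i ∧ dx_j.
  coefficient of dx ∧ dy: ∂f_2/∂x - ∂f_1/∂y = ∂(x*z + 3*y - 3*z^2)/∂x - ∂(z*(x - y))/∂y = 2*z
  coefficient of dx ∧ dz: ∂f_3/∂x - ∂f_1/∂z = ∂(-y^2)/∂x - ∂(z*(x - y))/∂z = -x + y
  coefficient of dy ∧ dz: ∂f_3/∂y - ∂f_2/∂z = ∂(-y^2)/∂y - ∂(x*z + 3*y - 3*z^2)/∂z = -x - 2*y + 6*z
Assembling: d(omega) = (2*z) dx ∧ dy + (-x + y) dx ∧ dz + (-x - 2*y + 6*z) dy ∧ dz.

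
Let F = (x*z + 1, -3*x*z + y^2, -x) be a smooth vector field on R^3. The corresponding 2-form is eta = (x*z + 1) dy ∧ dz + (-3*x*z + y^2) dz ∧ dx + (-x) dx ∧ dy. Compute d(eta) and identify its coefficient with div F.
d(eta) = (2*y + z) dx ∧ dy ∧ dz; div F = 2*y + z

For a 2-form in R^3 of the form above, applying d gives a 3-form with coefficient ∂P/∂x + ∂Q/∂y + ∂R/∂z:
  ∂P/∂x = z
  ∂Q/∂y = 2*y
  ∂R/∂z = 0
Sum = 2*y + z, which is exactly div F.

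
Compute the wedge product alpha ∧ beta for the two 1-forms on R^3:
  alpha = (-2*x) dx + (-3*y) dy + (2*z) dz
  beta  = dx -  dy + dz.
alpha ∧ beta = (2*x + 3*y) dx ∧ dy + (-2*x - 2*z) dx ∧ dz + (-3*y + 2*z) dy ∧ dz

Distribute the wedge, using dx_i ∧ dx_j = -dx_j ∧ dx_i and dx_i ∧ dx_i = 0. For each pair (i, j) with i < j, the coefficient of dx_i ∧ dx_j in alpha ∧ beta is (alpha_i * beta_j - alpha_j * beta_i). Collecting: alpha ∧ beta = (2*x + 3*y) dx ∧ dy + (-2*x - 2*z) dx ∧ dz + (-3*y + 2*z) dy ∧ dz.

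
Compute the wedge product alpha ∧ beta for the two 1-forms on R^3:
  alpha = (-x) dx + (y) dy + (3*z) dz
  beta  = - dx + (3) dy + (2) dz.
alpha ∧ beta = (-3*x + y) dx ∧ dy + (-2*x + 3*z) dx ∧ dz + (2*y - 9*z) dy ∧ dz

Distribute the wedge, using dx_i ∧ dx_j = -dx_j ∧ dx_i and dx_i ∧ dx_i = 0. For each pair (i, j) with i < j, the coefficient of dx_i ∧ dx_j in alpha ∧ beta is (alpha_i * beta_j - alpha_j * beta_i). Collecting: alpha ∧ beta = (-3*x + y) dx ∧ dy + (-2*x + 3*z) dx ∧ dz + (2*y - 9*z) dy ∧ dz.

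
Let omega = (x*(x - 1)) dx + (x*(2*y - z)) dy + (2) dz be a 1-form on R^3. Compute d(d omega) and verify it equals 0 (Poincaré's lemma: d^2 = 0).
d(d omega) = 0

Step 1: d omega = sum_{i<j} (∂f_j/∂x_i - ∂f_i/∂x_j) dx_i ∧ dx_j:
  coeff of dx ∧ dy: 2*y - z
  coeff of dx ∧ dz: 0
  coeff of dy ∧ dz: x
Step 2: Apply d again to each 2-form coefficient. The only possible 3-form in R^3 is dx ∧ dy ∧ dz, with coefficient
  ∂(coeff of dy∧dz)/∂x - ∂(coeff of dx∧dz)/∂y + ∂(coeff of dx∧dy)/∂z
  = ∂/∂x (x) - ∂/∂y (0) + ∂/∂z (2*y - z).
Each of these terms simplifies to sums of mixed partials that cancel in pairs. The result is 0 (by equality of mixed partials for smooth functions — Schwarz / Clairaut).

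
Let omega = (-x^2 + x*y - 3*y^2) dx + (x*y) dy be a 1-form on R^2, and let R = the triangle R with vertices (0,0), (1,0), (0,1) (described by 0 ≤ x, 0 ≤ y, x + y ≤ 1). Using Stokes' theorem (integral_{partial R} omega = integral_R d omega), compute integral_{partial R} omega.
integral_(partial R) omega = 1

Stokes: integral_partial_R omega = integral_R d omega with d omega = (∂Q/∂x - ∂P/∂y) dx ∧ dy.
  ∂Q/∂x = y
  ∂P/∂y = x - 6*y
  integrand = ∂Q/∂x - ∂P/∂y = -x + 7*y.
Integrating over R: integral_0^1 integral_0^{1-x} (-x + 7*y) dy dx = 1.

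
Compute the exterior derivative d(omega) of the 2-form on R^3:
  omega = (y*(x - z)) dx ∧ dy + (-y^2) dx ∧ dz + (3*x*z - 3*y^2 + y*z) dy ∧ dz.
d(omega) = (y + 3*z) dx ∧ dy ∧ dz

For a 2-form omega = sum_{i<j} g_{ij} dx_i ∧ dx_j, the exterior derivative is
  d(omega) = sum_{i<j} d(g_{ij}) ∧ dx_i ∧ dx_j = sum_{i<j, k} (∂g_{ij}/∂x_k) dx_k ∧ dx_i ∧ dx_j.
Expand each term, using dx_k ∧ dx_i ∧ dx_j = sgn(permutation) dx_{(a)} ∧ dx_{(b)} ∧ dx_{(c)} with (a < b < c) sorted:
  d(y*(x - z)) includes (∂/∂z)(y*(x - z)) dz = (-y) dz, which multiplied by dx ∧ dy gives (-y) dx ∧ dy ∧ dz
  d(-y^2) includes (∂/∂y)(-y^2) dy = (-2*y) dy, which multiplied by dx ∧ dz gives (2*y) dx ∧ dy ∧ dz
  d(3*x*z - 3*y^2 + y*z) includes (∂/∂x)(3*x*z - 3*y^2 + y*z) dx = (3*z) dx, which multiplied by dy ∧ dz gives (3*z) dx ∧ dy ∧ dz
Collecting like 3-forms: d(omega) = (y + 3*z) dx ∧ dy ∧ dz.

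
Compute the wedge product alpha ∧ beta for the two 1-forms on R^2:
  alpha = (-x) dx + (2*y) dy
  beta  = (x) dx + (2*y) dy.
alpha ∧ beta = (-4*x*y) dx ∧ dy

Distribute the wedge, using dx_i ∧ dx_j = -dx_j ∧ dx_i and dx_i ∧ dx_i = 0. For each pair (i, j) with i < j, the coefficient of dx_i ∧ dx_j in alpha ∧ beta is (alpha_i * beta_j - alpha_j * beta_i). Collecting: alpha ∧ beta = (-4*x*y) dx ∧ dy.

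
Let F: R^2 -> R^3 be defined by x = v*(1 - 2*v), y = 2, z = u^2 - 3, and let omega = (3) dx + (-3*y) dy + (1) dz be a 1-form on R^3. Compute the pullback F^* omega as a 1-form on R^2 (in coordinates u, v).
F^* omega = (2*u) du + (3 - 12*v) dv

Using F^*(f dg) = (f ∘ F) d(g ∘ F), substitute each coordinate x_i by F_i(u, v) in f_i, and replace dx_i by d F_i = (∂F_i/∂u) du + (∂F_i/∂v) dv.
  For the x component: f_1(F) = 3; d F_1 = (0) du + (1 - 4*v) dv
  For the y component: f_2(F) = -6; d F_2 = (0) du + (0) dv
  For the z component: f_3(F) = 1; d F_3 = (2*u) du + (0) dv
Combining and collecting du, dv coefficients:
  coeff of du: 2*u
  coeff of dv: 3 - 12*v
F^* omega = (2*u) du + (3 - 12*v) dv.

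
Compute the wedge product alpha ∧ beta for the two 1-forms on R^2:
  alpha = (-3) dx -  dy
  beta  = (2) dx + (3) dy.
alpha ∧ beta = (-7) dx ∧ dy

Distribute the wedge, using dx_i ∧ dx_j = -dx_j ∧ dx_i and dx_i ∧ dx_i = 0. For each pair (i, j) with i < j, the coefficient of dx_i ∧ dx_j in alpha ∧ beta is (alpha_i * beta_j - alpha_j * beta_i). Collecting: alpha ∧ beta = (-7) dx ∧ dy.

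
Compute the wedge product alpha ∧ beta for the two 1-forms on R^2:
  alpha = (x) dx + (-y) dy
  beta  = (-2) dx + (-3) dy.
alpha ∧ beta = (-3*x - 2*y) dx ∧ dy

Distribute the wedge, using dx_i ∧ dx_j = -dx_j ∧ dx_i and dx_i ∧ dx_i = 0. For each pair (i, j) with i < j, the coefficient of dx_i ∧ dx_j in alpha ∧ beta is (alpha_i * beta_j - alpha_j * beta_i). Collecting: alpha ∧ beta = (-3*x - 2*y) dx ∧ dy.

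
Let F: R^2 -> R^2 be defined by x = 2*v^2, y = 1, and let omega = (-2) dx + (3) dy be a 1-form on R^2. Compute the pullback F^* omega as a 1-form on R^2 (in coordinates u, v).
F^* omega = (-8*v) dv

Using F^*(f dg) = (f ∘ F) d(g ∘ F), substitute each coordinate x_i by F_i(u, v) in f_i, and replace dx_i by d F_i = (∂F_i/∂u) du + (∂F_i/∂v) dv.
  For the x component: f_1(F) = -2; d F_1 = (0) du + (4*v) dv
  For the y component: f_2(F) = 3; d F_2 = (0) du + (0) dv
Combining and collecting du, dv coefficients:
  coeff of du: 0
  coeff of dv: -8*v
F^* omega = (-8*v) dv.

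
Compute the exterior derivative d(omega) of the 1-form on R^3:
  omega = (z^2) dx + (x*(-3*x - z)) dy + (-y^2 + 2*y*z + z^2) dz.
d(omega) = (-6*x - z) dx ∧ dy + (-2*z) dx ∧ dz + (x - 2*y + 2*z) dy ∧ dz

For a 1-form omega = sum_i f_i dx_i, the exterior derivative is
  d(omega) = sum_{i < j} (∂f_j/∂x_i - ∂f_i/∂x_j) dx_i ∧ dx_j.
  coefficient of dx ∧ dy: ∂f_2/∂x - ∂f_1/∂y = ∂(x*(-3*x - z))/∂x - ∂(z^2)/∂y = -6*x - z
  coefficient of dx ∧ dz: ∂f_3/∂x - ∂f_1/∂z = ∂(-y^2 + 2*y*z + z^2)/∂x - ∂(z^2)/∂z = -2*z
  coefficient of dy ∧ dz: ∂f_3/∂y - ∂f_2/∂z = ∂(-y^2 + 2*y*z + z^2)/∂y - ∂(x*(-3*x - z))/∂z = x - 2*y + 2*z
Assembling: d(omega) = (-6*x - z) dx ∧ dy + (-2*z) dx ∧ dz + (x - 2*y + 2*z) dy ∧ dz.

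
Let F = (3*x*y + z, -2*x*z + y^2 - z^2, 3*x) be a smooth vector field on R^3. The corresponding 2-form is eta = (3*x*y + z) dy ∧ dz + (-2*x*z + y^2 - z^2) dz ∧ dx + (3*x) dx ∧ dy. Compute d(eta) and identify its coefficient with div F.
d(eta) = (5*y) dx ∧ dy ∧ dz; div F = 5*y

For a 2-form in R^3 of the form above, applying d gives a 3-form with coefficient ∂P/∂x + ∂Q/∂y + ∂R/∂z:
  ∂P/∂x = 3*y
  ∂Q/∂y = 2*y
  ∂R/∂z = 0
Sum = 5*y, which is exactly div F.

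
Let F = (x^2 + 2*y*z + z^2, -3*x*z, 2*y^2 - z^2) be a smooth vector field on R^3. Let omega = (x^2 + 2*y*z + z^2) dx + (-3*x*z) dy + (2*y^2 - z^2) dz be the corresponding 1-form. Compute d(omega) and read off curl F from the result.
d(omega) = (3*x + 4*y) dy ∧ dz + (2*y + 2*z) dz ∧ dx + (-5*z) dx ∧ dy; curl F = (3*x + 4*y, 2*y + 2*z, -5*z)

d omega = sum_{i<j} (∂f_j/∂x_i - ∂f_i/∂x_j) dx_i ∧ dx_j. Under the identification (dy ∧ dz, dz ∧ dx, dx ∧ dy) ↔ (e_x, e_y, e_z), the coefficients are exactly the components of curl F. Compute:
  ∂R/∂y - ∂Q/∂z = (4*y) - (-3*x) = 3*x + 4*y
  ∂P/∂z - ∂R/∂x = (2*y + 2*z) - (0) = 2*y + 2*z
  ∂Q/∂x - ∂P/∂y = (-3*z) - (2*z) = -5*z.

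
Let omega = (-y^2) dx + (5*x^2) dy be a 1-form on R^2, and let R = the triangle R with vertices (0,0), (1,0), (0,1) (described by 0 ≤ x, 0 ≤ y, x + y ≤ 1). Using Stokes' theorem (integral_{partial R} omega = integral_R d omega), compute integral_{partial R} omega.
integral_(partial R) omega = 2

Stokes: integral_partial_R omega = integral_R d omega with d omega = (∂Q/∂x - ∂P/∂y) dx ∧ dy.
  ∂Q/∂x = 10*x
  ∂P/∂y = -2*y
  integrand = ∂Q/∂x - ∂P/∂y = 10*x + 2*y.
Integrating over R: integral_0^1 integral_0^{1-x} (10*x + 2*y) dy dx = 2.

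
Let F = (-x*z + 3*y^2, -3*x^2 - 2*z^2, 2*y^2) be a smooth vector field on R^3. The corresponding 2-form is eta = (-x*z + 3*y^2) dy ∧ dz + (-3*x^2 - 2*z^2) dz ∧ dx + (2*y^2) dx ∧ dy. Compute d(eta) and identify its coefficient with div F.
d(eta) = (-z) dx ∧ dy ∧ dz; div F = -z

For a 2-form in R^3 of the form above, applying d gives a 3-form with coefficient ∂P/∂x + ∂Q/∂y + ∂R/∂z:
  ∂P/∂x = -z
  ∂Q/∂y = 0
  ∂R/∂z = 0
Sum = -z, which is exactly div F.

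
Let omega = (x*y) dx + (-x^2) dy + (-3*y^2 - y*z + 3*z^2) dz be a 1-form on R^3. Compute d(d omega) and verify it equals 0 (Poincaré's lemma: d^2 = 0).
d(d omega) = 0

Step 1: d omega = sum_{i<j} (∂f_j/∂x_i - ∂f_i/∂x_j) dx_i ∧ dx_j:
  coeff of dx ∧ dy: -3*x
  coeff of dx ∧ dz: 0
  coeff of dy ∧ dz: -6*y - z
Step 2: Apply d again to each 2-form coefficient. The only possible 3-form in R^3 is dx ∧ dy ∧ dz, with coefficient
  ∂(coeff of dy∧dz)/∂x - ∂(coeff of dx∧dz)/∂y + ∂(coeff of dx∧dy)/∂z
  = ∂/∂x (-6*y - z) - ∂/∂y (0) + ∂/∂z (-3*x).
Each of these terms simplifies to sums of mixed partials that cancel in pairs. The result is 0 (by equality of mixed partials for smooth functions — Schwarz / Clairaut).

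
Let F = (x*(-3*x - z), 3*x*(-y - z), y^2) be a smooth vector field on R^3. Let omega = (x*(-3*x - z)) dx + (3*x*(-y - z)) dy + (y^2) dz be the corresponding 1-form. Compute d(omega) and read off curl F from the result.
d(omega) = (3*x + 2*y) dy ∧ dz + (-x) dz ∧ dx + (-3*y - 3*z) dx ∧ dy; curl F = (3*x + 2*y, -x, -3*y - 3*z)

d omega = sum_{i<j} (∂f_j/∂x_i - ∂f_i/∂x_j) dx_i ∧ dx_j. Under the identification (dy ∧ dz, dz ∧ dx, dx ∧ dy) ↔ (e_x, e_y, e_z), the coefficients are exactly the components of curl F. Compute:
  ∂R/∂y - ∂Q/∂z = (2*y) - (-3*x) = 3*x + 2*y
  ∂P/∂z - ∂R/∂x = (-x) - (0) = -x
  ∂Q/∂x - ∂P/∂y = (-3*y - 3*z) - (0) = -3*y - 3*z.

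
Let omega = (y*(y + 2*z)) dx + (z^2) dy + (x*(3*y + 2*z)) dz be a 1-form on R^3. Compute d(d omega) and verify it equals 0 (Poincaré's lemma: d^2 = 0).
d(d omega) = 0

Step 1: d omega = sum_{i<j} (∂f_j/∂x_i - ∂f_i/∂x_j) dx_i ∧ dx_j:
  coeff of dx ∧ dy: -2*y - 2*z
  coeff of dx ∧ dz: y + 2*z
  coeff of dy ∧ dz: 3*x - 2*z
Step 2: Apply d again to each 2-form coefficient. The only possible 3-form in R^3 is dx ∧ dy ∧ dz, with coefficient
  ∂(coeff of dy∧dz)/∂x - ∂(coeff of dx∧dz)/∂y + ∂(coeff of dx∧dy)/∂z
  = ∂/∂x (3*x - 2*z) - ∂/∂y (y + 2*z) + ∂/∂z (-2*y - 2*z).
Each of these terms simplifies to sums of mixed partials that cancel in pairs. The result is 0 (by equality of mixed partials for smooth functions — Schwarz / Clairaut).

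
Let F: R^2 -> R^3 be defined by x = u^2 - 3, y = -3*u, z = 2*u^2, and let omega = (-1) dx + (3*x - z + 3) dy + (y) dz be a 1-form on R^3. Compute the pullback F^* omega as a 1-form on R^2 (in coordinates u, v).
F^* omega = (-15*u^2 - 2*u + 18) du

Using F^*(f dg) = (f ∘ F) d(g ∘ F), substitute each coordinate x_i by F_i(u, v) in f_i, and replace dx_i by d F_i = (∂F_i/∂u) du + (∂F_i/∂v) dv.
  For the x component: f_1(F) = -1; d F_1 = (2*u) du + (0) dv
  For the y component: f_2(F) = u^2 - 6; d F_2 = (-3) du + (0) dv
  For the z component: f_3(F) = -3*u; d F_3 = (4*u) du + (0) dv
Combining and collecting du, dv coefficients:
  coeff of du: -15*u^2 - 2*u + 18
  coeff of dv: 0
F^* omega = (-15*u^2 - 2*u + 18) du.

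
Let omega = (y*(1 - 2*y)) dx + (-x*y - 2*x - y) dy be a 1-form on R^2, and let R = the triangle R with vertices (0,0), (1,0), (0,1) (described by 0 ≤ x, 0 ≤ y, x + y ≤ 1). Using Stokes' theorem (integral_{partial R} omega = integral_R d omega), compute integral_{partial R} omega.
integral_(partial R) omega = -1

Stokes: integral_partial_R omega = integral_R d omega with d omega = (∂Q/∂x - ∂P/∂y) dx ∧ dy.
  ∂Q/∂x = -y - 2
  ∂P/∂y = 1 - 4*y
  integrand = ∂Q/∂x - ∂P/∂y = 3*y - 3.
Integrating over R: integral_0^1 integral_0^{1-x} (3*y - 3) dy dx = -1.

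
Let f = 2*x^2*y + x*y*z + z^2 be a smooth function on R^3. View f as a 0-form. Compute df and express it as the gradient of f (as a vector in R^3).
df = (y*(4*x + z)) dx + (x*(2*x + z)) dy + (x*y + 2*z) dz; grad f = (y*(4*x + z), x*(2*x + z), x*y + 2*z)

For a 0-form f, d f = (∂f/∂x) dx + (∂f/∂y) dy + (∂f/∂z) dz. The components of the vector representation are exactly the entries of grad f in Cartesian coordinates:
  ∂f/∂x = y*(4*x + z)
  ∂f/∂y = x*(2*x + z)
  ∂f/∂z = x*y + 2*z.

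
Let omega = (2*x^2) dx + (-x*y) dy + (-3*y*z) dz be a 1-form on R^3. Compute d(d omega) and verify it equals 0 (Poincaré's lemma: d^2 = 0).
d(d omega) = 0

Step 1: d omega = sum_{i<j} (∂f_j/∂x_i - ∂f_i/∂x_j) dx_i ∧ dx_j:
  coeff of dx ∧ dy: -y
  coeff of dx ∧ dz: 0
  coeff of dy ∧ dz: -3*z
Step 2: Apply d again to each 2-form coefficient. The only possible 3-form in R^3 is dx ∧ dy ∧ dz, with coefficient
  ∂(coeff of dy∧dz)/∂x - ∂(coeff of dx∧dz)/∂y + ∂(coeff of dx∧dy)/∂z
  = ∂/∂x (-3*z) - ∂/∂y (0) + ∂/∂z (-y).
Each of these terms simplifies to sums of mixed partials that cancel in pairs. The result is 0 (by equality of mixed partials for smooth functions — Schwarz / Clairaut).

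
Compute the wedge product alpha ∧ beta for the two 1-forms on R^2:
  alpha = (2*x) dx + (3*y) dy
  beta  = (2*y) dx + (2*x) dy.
alpha ∧ beta = (4*x^2 - 6*y^2) dx ∧ dy

Distribute the wedge, using dx_i ∧ dx_j = -dx_j ∧ dx_i and dx_i ∧ dx_i = 0. For each pair (i, j) with i < j, the coefficient of dx_i ∧ dx_j in alpha ∧ beta is (alpha_i * beta_j - alpha_j * beta_i). Collecting: alpha ∧ beta = (4*x^2 - 6*y^2) dx ∧ dy.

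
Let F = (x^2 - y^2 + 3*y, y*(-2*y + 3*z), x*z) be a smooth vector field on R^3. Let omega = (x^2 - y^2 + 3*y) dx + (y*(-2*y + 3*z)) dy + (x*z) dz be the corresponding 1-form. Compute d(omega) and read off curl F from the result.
d(omega) = (-3*y) dy ∧ dz + (-z) dz ∧ dx + (2*y - 3) dx ∧ dy; curl F = (-3*y, -z, 2*y - 3)

d omega = sum_{i<j} (∂f_j/∂x_i - ∂f_i/∂x_j) dx_i ∧ dx_j. Under the identification (dy ∧ dz, dz ∧ dx, dx ∧ dy) ↔ (e_x, e_y, e_z), the coefficients are exactly the components of curl F. Compute:
  ∂R/∂y - ∂Q/∂z = (0) - (3*y) = -3*y
  ∂P/∂z - ∂R/∂x = (0) - (z) = -z
  ∂Q/∂x - ∂P/∂y = (0) - (3 - 2*y) = 2*y - 3.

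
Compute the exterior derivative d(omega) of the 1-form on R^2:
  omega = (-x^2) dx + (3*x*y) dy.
d(omega) = (3*y) dx ∧ dy

For a 1-form omega = sum_i f_i dx_i, the exterior derivative is
  d(omega) = sum_{i < j} (∂f_j/∂x_i - ∂f_i/∂x_j) dx_i ∧ dx_j.
  coefficient of dx ∧ dy: ∂f_2/∂x - ∂f_1/∂y = ∂(3*x*y)/∂x - ∂(-x^2)/∂y = 3*y
Assembling: d(omega) = (3*y) dx ∧ dy.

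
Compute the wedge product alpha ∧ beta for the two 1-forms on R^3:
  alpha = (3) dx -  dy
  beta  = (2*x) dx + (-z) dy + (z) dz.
alpha ∧ beta = (2*x - 3*z) dx ∧ dy + (3*z) dx ∧ dz + (-z) dy ∧ dz

Distribute the wedge, using dx_i ∧ dx_j = -dx_j ∧ dx_i and dx_i ∧ dx_i = 0. For each pair (i, j) with i < j, the coefficient of dx_i ∧ dx_j in alpha ∧ beta is (alpha_i * beta_j - alpha_j * beta_i). Collecting: alpha ∧ beta = (2*x - 3*z) dx ∧ dy + (3*z) dx ∧ dz + (-z) dy ∧ dz.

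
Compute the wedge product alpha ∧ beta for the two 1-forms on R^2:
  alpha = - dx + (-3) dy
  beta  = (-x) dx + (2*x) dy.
alpha ∧ beta = (-5*x) dx ∧ dy

Distribute the wedge, using dx_i ∧ dx_j = -dx_j ∧ dx_i and dx_i ∧ dx_i = 0. For each pair (i, j) with i < j, the coefficient of dx_i ∧ dx_j in alpha ∧ beta is (alpha_i * beta_j - alpha_j * beta_i). Collecting: alpha ∧ beta = (-5*x) dx ∧ dy.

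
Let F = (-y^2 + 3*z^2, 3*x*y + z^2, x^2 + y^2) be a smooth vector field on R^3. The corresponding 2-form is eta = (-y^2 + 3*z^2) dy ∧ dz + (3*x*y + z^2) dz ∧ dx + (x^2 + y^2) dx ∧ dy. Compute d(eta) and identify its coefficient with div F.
d(eta) = (3*x) dx ∧ dy ∧ dz; div F = 3*x

For a 2-form in R^3 of the form above, applying d gives a 3-form with coefficient ∂P/∂x + ∂Q/∂y + ∂R/∂z:
  ∂P/∂x = 0
  ∂Q/∂y = 3*x
  ∂R/∂z = 0
Sum = 3*x, which is exactly div F.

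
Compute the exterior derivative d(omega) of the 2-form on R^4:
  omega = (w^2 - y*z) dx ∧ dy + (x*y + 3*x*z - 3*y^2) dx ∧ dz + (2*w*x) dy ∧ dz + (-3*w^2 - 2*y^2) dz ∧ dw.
d(omega) = (2*w - x + 5*y) dx ∧ dy ∧ dz + (2*w) dx ∧ dy ∧ dw + (2*x - 4*y) dy ∧ dz ∧ dw

For a 2-form omega = sum_{i<j} g_{ij} dx_i ∧ dx_j, the exterior derivative is
  d(omega) = sum_{i<j} d(g_{ij}) ∧ dx_i ∧ dx_j = sum_{i<j, k} (∂g_{ij}/∂x_k) dx_k ∧ dx_i ∧ dx_j.
Expand each term, using dx_k ∧ dx_i ∧ dx_j = sgn(permutation) dx_{(a)} ∧ dx_{(b)} ∧ dx_{(c)} with (a < b < c) sorted:
  d(w^2 - y*z) includes (∂/∂z)(w^2 - y*z) dz = (-y) dz, which multiplied by dx ∧ dy gives (-y) dx ∧ dy ∧ dz
  d(w^2 - y*z) includes (∂/∂w)(w^2 - y*z) dw = (2*w) dw, which multiplied by dx ∧ dy gives (2*w) dx ∧ dy ∧ dw
  d(x*y + 3*x*z - 3*y^2) includes (∂/∂y)(x*y + 3*x*z - 3*y^2) dy = (x - 6*y) dy, which multiplied by dx ∧ dz gives (-x + 6*y) dx ∧ dy ∧ dz
  d(2*w*x) includes (∂/∂x)(2*w*x) dx = (2*w) dx, which multiplied by dy ∧ dz gives (2*w) dx ∧ dy ∧ dz
  d(2*w*x) includes (∂/∂w)(2*w*x) dw = (2*x) dw, which multiplied by dy ∧ dz gives (2*x) dy ∧ dz ∧ dw
  d(-3*w^2 - 2*y^2) includes (∂/∂y)(-3*w^2 - 2*y^2) dy = (-4*y) dy, which multiplied by dz ∧ dw gives (-4*y) dy ∧ dz ∧ dw
Collecting like 3-forms: d(omega) = (2*w - x + 5*y) dx ∧ dy ∧ dz + (2*w) dx ∧ dy ∧ dw + (2*x - 4*y) dy ∧ dz ∧ dw.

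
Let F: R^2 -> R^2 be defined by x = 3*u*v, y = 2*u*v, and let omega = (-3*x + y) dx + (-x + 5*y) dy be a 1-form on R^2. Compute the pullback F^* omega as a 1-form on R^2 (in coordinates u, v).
F^* omega = (-7*u*v^2) du + (-7*u^2*v) dv

Using F^*(f dg) = (f ∘ F) d(g ∘ F), substitute each coordinate x_i by F_i(u, v) in f_i, and replace dx_i by d F_i = (∂F_i/∂u) du + (∂F_i/∂v) dv.
  For the x component: f_1(F) = -7*u*v; d F_1 = (3*v) du + (3*u) dv
  For the y component: f_2(F) = 7*u*v; d F_2 = (2*v) du + (2*u) dv
Combining and collecting du, dv coefficients:
  coeff of du: -7*u*v^2
  coeff of dv: -7*u^2*v
F^* omega = (-7*u*v^2) du + (-7*u^2*v) dv.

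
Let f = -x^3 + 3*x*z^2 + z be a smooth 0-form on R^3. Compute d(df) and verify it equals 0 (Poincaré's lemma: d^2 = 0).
d(df) = 0

Step 1: df = sum_i (∂f/∂x_i) dx_i = (-3*x^2 + 3*z^2) dx + (0) dy + (6*x*z + 1) dz.
Step 2: Apply d again. Using the 1-form formula, the coefficient of dx ∧ dy in d(df) is ∂^2 f/∂x ∂y - ∂^2 f/∂y ∂x = (0) - (0) = 0 (equality of mixed partials for smooth f).
Similarly for dx ∧ dz and dy ∧ dz — all coefficients vanish. So d(df) = 0.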